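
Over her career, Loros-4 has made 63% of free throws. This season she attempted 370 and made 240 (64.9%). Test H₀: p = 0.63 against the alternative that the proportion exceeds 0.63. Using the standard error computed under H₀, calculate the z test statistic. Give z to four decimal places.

z = 0.7430

p̂ = 240/370 ≈ 0.648649.
Under H₀, SE = √(0.63·0.37/370) = √(0.00063) = 0.025100.
z = (0.648649 − 0.63)/0.025100 = 0.018649/0.025100 = 0.7430.
p-value = P(Z > 0.743) ≈ 0.2287.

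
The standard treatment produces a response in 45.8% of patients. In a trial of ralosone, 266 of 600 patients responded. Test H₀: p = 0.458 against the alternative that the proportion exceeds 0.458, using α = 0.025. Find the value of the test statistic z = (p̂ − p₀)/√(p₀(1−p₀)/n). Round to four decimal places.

p̂ = 266/600 = 0.443333.
Under H₀, SE = √(0.458·0.542/600) = √(0.000413727) = 0.020340.
z = (0.443333 − 0.458)/0.020340 = -0.014667/0.020340 = -0.7211.
p-value = P(Z > -0.721) ≈ 0.7646; since p > α = 0.025, fail to reject H₀.

z = -0.7211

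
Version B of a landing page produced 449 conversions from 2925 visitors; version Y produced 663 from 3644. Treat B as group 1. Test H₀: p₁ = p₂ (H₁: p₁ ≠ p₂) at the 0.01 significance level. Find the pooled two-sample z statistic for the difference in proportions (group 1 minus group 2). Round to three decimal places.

p̂₁ = 449/2925 = 0.15350, p̂₂ = 663/3644 = 0.18194.
Pooled p̂ = (449+663)/(2925+3644) = 1112/6569 = 0.16928.
SE = √(p̂(1−p̂)(1/n₁+1/n₂)) = √(0.16928·0.83072·0.000616304) = √(8.66673e-05) = 0.00931.
z = (0.15350 − 0.18194)/0.00931 = -0.02844/0.00931 = -3.055.
p-value = 2·P(Z > 3.055) ≈ 0.0023. With α = 0.01, reject H₀.

z = -3.055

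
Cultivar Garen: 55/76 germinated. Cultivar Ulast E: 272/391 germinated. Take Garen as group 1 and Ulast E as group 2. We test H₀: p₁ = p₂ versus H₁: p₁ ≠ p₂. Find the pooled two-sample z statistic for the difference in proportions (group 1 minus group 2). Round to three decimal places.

z = 0.488

p̂₁ = 55/76 ≈ 0.72368, p̂₂ = 272/391 ≈ 0.69565.
Pooled p̂ = (55+272)/(76+391) = 327/467 = 0.70021.
SE = √(0.209914 × 0.0157154) = 0.05744.
z = (0.72368 − 0.69565)/0.05744 = 0.02803/0.05744 = 0.488.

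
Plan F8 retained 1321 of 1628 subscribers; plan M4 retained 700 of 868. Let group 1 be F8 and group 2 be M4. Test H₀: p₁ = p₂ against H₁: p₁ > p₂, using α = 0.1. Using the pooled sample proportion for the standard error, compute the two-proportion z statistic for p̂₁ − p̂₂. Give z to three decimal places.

z = 0.301

p̂₁ = 1321/1628 = 0.811425, p̂₂ = 700/868 = 0.806452.
Pooled p̂ = (1321+700)/(1628+868) = 2021/2496 = 0.809696.
SE = √(0.154089 × 0.00176632) = 0.016498.
z = (0.811425 − 0.806452)/0.016498 = 0.004973/0.016498 = 0.301.
p-value = P(Z > 0.301) ≈ 0.3815; since p > α = 0.1, fail to reject H₀.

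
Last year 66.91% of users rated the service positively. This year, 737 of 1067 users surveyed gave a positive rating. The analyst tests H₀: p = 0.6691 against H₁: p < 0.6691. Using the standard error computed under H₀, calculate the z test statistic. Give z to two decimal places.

p̂ = 737/1067 ≈ 0.6907.
SE = √(p₀(1−p₀)/n) = √(0.22141/1067) = 0.0144.
z = (0.6907 − 0.6691)/0.0144 = 0.0216/0.0144 = 1.50.

z = 1.50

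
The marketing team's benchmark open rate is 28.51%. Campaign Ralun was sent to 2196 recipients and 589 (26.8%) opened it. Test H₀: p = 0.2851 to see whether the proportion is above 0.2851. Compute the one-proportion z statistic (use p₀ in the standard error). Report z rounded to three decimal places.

p̂ = 589/2196 ≈ 0.268215.
Under H₀, SE = √(0.2851·0.7149/2196) = √(9.28133e-05) = 0.009634.
z = (0.268215 − 0.2851)/0.009634 = -0.016885/0.009634 = -1.753.

z = -1.753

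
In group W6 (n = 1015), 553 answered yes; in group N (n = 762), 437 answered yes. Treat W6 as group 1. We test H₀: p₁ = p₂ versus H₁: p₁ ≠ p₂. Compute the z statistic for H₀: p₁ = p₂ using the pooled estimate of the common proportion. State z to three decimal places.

z = -1.204

p̂₁ = 553/1015 ≈ 0.54483, p̂₂ = 437/762 ≈ 0.57349.
Pooled p̂ = (553+437)/(1015+762) = 990/1777 = 0.55712.
SE = √(0.246737 × 0.00229756) = 0.02381.
z = (0.54483 − 0.57349)/0.02381 = -0.02866/0.02381 = -1.204.
p-value = 2·P(Z > 1.204) ≈ 0.2286.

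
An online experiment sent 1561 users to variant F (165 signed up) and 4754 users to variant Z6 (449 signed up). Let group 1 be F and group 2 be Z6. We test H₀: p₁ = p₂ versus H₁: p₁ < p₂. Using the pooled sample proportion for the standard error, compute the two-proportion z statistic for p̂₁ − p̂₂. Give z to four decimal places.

z = 1.3022

p̂₁ = 165/1561 = 0.1057015, p̂₂ = 449/4754 = 0.0944468.
Pooled p̂ = (165+449)/(1561+4754) = 614/6315 = 0.0972288.
SE = √(p̂(1−p̂)(1/n₁+1/n₂)) = √(0.0972288·0.9027712·0.000850964) = √(7.46937e-05) = 0.0086426.
z = (0.1057015 − 0.0944468)/0.0086426 = 0.0112547/0.0086426 = 1.3022.
p-value = P(Z < 1.302) ≈ 0.9036.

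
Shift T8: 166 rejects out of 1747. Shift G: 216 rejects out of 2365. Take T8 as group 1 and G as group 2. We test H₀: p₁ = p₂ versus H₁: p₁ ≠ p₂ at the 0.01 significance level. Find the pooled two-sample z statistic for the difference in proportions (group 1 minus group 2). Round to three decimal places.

z = 0.403

p̂₁ = 166/1747 = 0.09502, p̂₂ = 216/2365 = 0.09133.
Pooled p̂ = (166+216)/(1747+2365) = 382/4112 = 0.09290.
SE = √(p̂(1−p̂)(1/n₁+1/n₂)) = √(0.09290·0.90710·0.000995243) = √(8.38678e-05) = 0.00916.
z = (0.09502 − 0.09133)/0.00916 = 0.00369/0.00916 = 0.403.
Two-sided p-value ≈ 2·Φ(−0.403) = 0.6872. With α = 0.01, fail to reject H₀.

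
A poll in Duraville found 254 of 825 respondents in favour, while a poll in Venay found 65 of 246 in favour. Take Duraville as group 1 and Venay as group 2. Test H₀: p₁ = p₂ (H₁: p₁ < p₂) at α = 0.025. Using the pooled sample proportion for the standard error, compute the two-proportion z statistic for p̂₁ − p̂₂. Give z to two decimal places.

p̂₁ = 254/825 ≈ 0.30788, p̂₂ = 65/246 ≈ 0.26423.
Pooled p̂ = (254+65)/(825+246) = 319/1071 = 0.29785.
SE = √(p̂(1−p̂)(1/n₁+1/n₂)) = √(0.29785·0.70215·0.00527716) = √(0.00110365) = 0.03322.
z = (0.30788 − 0.26423)/0.03322 = 0.04365/0.03322 = 1.31.
p-value = P(Z < 1.314) ≈ 0.9056, so at α = 0.025 we fail to reject H₀.

z = 1.31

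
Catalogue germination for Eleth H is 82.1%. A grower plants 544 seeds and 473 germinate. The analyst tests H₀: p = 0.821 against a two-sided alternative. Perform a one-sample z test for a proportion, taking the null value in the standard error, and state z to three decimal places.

p̂ = 473/544 ≈ 0.86949.
Standard error under H₀: √(0.821×0.179/544) = 0.01644.
z = (0.86949 − 0.821)/0.01644 = 0.04849/0.01644 = 2.950.

z = 2.950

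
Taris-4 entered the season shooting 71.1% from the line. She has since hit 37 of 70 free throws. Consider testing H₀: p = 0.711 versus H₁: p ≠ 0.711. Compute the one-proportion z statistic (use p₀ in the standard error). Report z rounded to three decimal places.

z = -3.367

p̂ = 37/70 ≈ 0.52857.
Under H₀, SE = √(0.711·0.289/70) = √(0.00293541) = 0.05418.
z = (0.52857 − 0.711)/0.05418 = -0.18243/0.05418 = -3.367.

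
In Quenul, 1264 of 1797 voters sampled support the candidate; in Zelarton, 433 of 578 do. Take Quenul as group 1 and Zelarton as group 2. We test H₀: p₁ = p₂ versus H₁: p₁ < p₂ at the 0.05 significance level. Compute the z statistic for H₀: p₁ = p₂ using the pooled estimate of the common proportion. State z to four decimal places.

p̂₁ = 1264/1797 ≈ 0.703395, p̂₂ = 433/578 ≈ 0.749135.
Pooled p̂ = (1264+433)/(1797+578) = 1697/2375 = 0.714526.
SE = √(0.203978 × 0.00228659) = 0.021597.
z = (0.703395 − 0.749135)/0.021597 = -0.045740/0.021597 = -2.1179.
p-value = P(Z < -2.118) ≈ 0.0171. With α = 0.05, reject H₀.

z = -2.1179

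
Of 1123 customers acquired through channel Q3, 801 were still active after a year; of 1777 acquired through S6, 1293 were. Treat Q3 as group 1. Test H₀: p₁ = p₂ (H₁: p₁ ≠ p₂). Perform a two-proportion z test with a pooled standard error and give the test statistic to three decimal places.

z = -0.841

p̂₁ = 801/1123 = 0.71327, p̂₂ = 1293/1777 = 0.72763.
Pooled p̂ = (801+1293)/(1123+1777) = 2094/2900 = 0.72207.
SE = √(p̂(1−p̂)(1/n₁+1/n₂)) = √(0.72207·0.27793·0.00145322) = √(0.00029164) = 0.01708.
z = (0.71327 − 0.72763)/0.01708 = -0.01436/0.01708 = -0.841.
Two-sided p-value ≈ 2·Φ(−0.841) = 0.4003.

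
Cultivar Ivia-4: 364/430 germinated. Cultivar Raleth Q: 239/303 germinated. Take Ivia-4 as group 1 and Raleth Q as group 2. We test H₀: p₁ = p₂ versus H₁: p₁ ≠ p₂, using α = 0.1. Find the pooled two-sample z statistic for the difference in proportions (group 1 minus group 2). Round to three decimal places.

z = 2.015

p̂₁ = 364/430 ≈ 0.84651, p̂₂ = 239/303 ≈ 0.78878.
Pooled p̂ = (364+239)/(430+303) = 603/733 = 0.82265.
SE = √(p̂(1−p̂)(1/n₁+1/n₂)) = √(0.82265·0.17735·0.00562591) = √(0.000820816) = 0.02865.
z = (0.84651 − 0.78878)/0.02865 = 0.05773/0.02865 = 2.015.
p-value = 2·P(Z > 2.015) ≈ 0.0439. With α = 0.1, reject H₀.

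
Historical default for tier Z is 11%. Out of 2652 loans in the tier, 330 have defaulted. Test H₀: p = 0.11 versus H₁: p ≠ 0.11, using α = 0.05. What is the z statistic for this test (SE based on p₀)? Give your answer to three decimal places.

p̂ = 330/2652 ≈ 0.124434.
Standard error under H₀: √(0.11×0.89/2652) = 0.006076.
z = (0.124434 − 0.11)/0.006076 = 0.014434/0.006076 = 2.376.
Two-sided p-value ≈ 2·Φ(−2.376) = 0.0175; since p < α = 0.05, reject H₀.

z = 2.376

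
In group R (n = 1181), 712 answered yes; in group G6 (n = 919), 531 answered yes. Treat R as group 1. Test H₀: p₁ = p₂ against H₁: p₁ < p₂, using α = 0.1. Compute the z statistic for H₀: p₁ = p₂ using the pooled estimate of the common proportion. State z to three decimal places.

p̂₁ = 712/1181 ≈ 0.60288, p̂₂ = 531/919 ≈ 0.57780.
Pooled p̂ = (712+531)/(1181+919) = 1243/2100 = 0.59190.
SE = √(p̂(1−p̂)(1/n₁+1/n₂)) = √(0.59190·0.40810·0.00193488) = √(0.000467377) = 0.02162.
z = (0.60288 − 0.57780)/0.02162 = 0.02508/0.02162 = 1.160.
p-value = P(Z < 1.160) ≈ 0.8770, so at α = 0.1 we fail to reject H₀.

z = 1.160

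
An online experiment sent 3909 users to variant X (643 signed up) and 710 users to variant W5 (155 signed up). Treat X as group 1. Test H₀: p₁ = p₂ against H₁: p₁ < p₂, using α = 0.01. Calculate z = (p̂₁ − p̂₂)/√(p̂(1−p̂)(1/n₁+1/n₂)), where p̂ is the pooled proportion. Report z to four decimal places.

p̂₁ = 643/3909 ≈ 0.1644922, p̂₂ = 155/710 ≈ 0.2183099.
Pooled p̂ = (643+155)/(3909+710) = 798/4619 = 0.1727647.
SE = √(p̂(1−p̂)(1/n₁+1/n₂)) = √(0.1727647·0.8272353·0.00166427) = √(0.000237853) = 0.0154225.
z = (0.1644922 − 0.2183099)/0.0154225 = -0.0538177/0.0154225 = -3.4896.
p-value = P(Z < -3.490) ≈ 0.0002; since p < α = 0.01, reject H₀.

z = -3.4896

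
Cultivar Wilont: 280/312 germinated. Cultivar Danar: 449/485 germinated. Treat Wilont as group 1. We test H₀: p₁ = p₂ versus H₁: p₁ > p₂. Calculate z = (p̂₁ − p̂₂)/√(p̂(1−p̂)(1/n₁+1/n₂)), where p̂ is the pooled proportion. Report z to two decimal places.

p̂₁ = 280/312 ≈ 0.8974, p̂₂ = 449/485 ≈ 0.9258.
Pooled p̂ = (280+449)/(312+485) = 729/797 = 0.9147.
SE = √(p̂(1−p̂)(1/n₁+1/n₂)) = √(0.9147·0.0853·0.00526698) = √(0.000411038) = 0.0203.
z = (0.8974 − 0.9258)/0.0203 = -0.0284/0.0203 = -1.40.
p-value = P(Z > -1.398) ≈ 0.9189.

z = -1.40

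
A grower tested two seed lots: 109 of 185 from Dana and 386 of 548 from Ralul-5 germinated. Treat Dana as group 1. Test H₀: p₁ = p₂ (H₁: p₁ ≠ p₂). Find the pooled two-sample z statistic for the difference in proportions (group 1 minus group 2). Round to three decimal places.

p̂₁ = 109/185 = 0.58919, p̂₂ = 386/548 = 0.70438.
Pooled p̂ = (109+386)/(185+548) = 495/733 = 0.67531.
SE = √(0.219267 × 0.00723022) = 0.03982.
z = (0.58919 − 0.70438)/0.03982 = -0.11519/0.03982 = -2.893.

z = -2.893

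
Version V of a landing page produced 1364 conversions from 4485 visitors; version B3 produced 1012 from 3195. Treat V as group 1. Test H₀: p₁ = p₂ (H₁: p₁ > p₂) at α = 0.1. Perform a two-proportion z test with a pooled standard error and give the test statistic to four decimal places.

p̂₁ = 1364/4485 = 0.304125, p̂₂ = 1012/3195 = 0.316745.
Pooled p̂ = (1364+1012)/(4485+3195) = 2376/7680 = 0.309375.
SE = √(0.213662 × 0.000535954) = 0.010701.
z = (0.304125 − 0.316745)/0.010701 = -0.012620/0.010701 = -1.1793.
p-value = P(Z > -1.179) ≈ 0.8809; since p > α = 0.1, fail to reject H₀.

z = -1.1793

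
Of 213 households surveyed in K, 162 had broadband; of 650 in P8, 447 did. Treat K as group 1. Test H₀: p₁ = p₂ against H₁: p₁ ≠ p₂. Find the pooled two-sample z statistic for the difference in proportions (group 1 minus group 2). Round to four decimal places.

z = 2.0253

p̂₁ = 162/213 = 0.760563, p̂₂ = 447/650 = 0.687692.
Pooled p̂ = (162+447)/(213+650) = 609/863 = 0.705678.
SE = √(p̂(1−p̂)(1/n₁+1/n₂)) = √(0.705678·0.294322·0.0062333) = √(0.00129463) = 0.035981.
z = (0.760563 − 0.687692)/0.035981 = 0.072871/0.035981 = 2.0253.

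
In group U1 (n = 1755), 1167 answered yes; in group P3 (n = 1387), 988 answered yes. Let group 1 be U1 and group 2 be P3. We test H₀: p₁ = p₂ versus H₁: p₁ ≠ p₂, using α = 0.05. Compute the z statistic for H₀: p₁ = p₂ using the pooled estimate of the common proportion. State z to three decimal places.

z = -2.841

p̂₁ = 1167/1755 = 0.664957, p̂₂ = 988/1387 = 0.712329.
Pooled p̂ = (1167+988)/(1755+1387) = 2155/3142 = 0.685869.
SE = √(p̂(1−p̂)(1/n₁+1/n₂)) = √(0.685869·0.314131·0.00129078) = √(0.000278102) = 0.016676.
z = (0.664957 − 0.712329)/0.016676 = -0.047372/0.016676 = -2.841.
p-value = 2·P(Z > 2.841) ≈ 0.0045; since p < α = 0.05, reject H₀.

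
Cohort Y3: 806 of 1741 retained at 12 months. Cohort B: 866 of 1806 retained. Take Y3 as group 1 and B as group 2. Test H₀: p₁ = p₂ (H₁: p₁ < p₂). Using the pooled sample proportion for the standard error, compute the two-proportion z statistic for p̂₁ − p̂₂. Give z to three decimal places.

z = -0.988

p̂₁ = 806/1741 = 0.462952, p̂₂ = 866/1806 = 0.479513.
Pooled p̂ = (806+866)/(1741+1806) = 1672/3547 = 0.471384.
SE = √(p̂(1−p̂)(1/n₁+1/n₂)) = √(0.471384·0.528616·0.00112809) = √(0.000281099) = 0.016766.
z = (0.462952 − 0.479513)/0.016766 = -0.016561/0.016766 = -0.988.
p-value = P(Z < -0.988) ≈ 0.1616.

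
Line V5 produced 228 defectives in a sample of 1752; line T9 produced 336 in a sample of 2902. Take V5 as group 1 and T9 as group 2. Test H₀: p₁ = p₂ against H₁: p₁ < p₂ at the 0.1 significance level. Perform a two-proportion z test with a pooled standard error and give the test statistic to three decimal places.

z = 1.454

p̂₁ = 228/1752 = 0.130137, p̂₂ = 336/2902 = 0.115782.
Pooled p̂ = (228+336)/(1752+2902) = 564/4654 = 0.121186.
SE = √(p̂(1−p̂)(1/n₁+1/n₂)) = √(0.121186·0.878814·0.000915366) = √(9.74865e-05) = 0.009874.
z = (0.130137 − 0.115782)/0.009874 = 0.014355/0.009874 = 1.454.
p-value = P(Z < 1.454) ≈ 0.9270; since p > α = 0.1, fail to reject H₀.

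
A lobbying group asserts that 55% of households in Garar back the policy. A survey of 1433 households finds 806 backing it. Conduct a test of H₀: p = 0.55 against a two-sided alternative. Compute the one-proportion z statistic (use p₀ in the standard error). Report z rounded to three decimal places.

p̂ = 806/1433 ≈ 0.56246.
Under H₀, SE = √(0.55·0.45/1433) = √(0.000172715) = 0.01314.
z = (0.56246 − 0.55)/0.01314 = 0.01246/0.01314 = 0.948.

z = 0.948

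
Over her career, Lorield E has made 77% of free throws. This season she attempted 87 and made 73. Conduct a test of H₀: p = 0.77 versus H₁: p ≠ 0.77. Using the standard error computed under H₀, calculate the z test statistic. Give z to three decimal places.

p̂ = 73/87 = 0.83908.
Under H₀, SE = √(0.77·0.23/87) = √(0.00203563) = 0.04512.
z = (0.83908 − 0.77)/0.04512 = 0.06908/0.04512 = 1.531.

z = 1.531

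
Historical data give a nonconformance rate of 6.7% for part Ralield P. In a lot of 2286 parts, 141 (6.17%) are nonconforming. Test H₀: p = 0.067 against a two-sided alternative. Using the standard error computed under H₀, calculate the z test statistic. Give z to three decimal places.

p̂ = 141/2286 ≈ 0.06168.
SE = √(p₀(1−p₀)/n) = √(0.062511/2286) = 0.00523.
z = (0.06168 − 0.067)/0.00523 = -0.00532/0.00523 = -1.017.
p-value = 2·P(Z > 1.017) ≈ 0.3090.

z = -1.017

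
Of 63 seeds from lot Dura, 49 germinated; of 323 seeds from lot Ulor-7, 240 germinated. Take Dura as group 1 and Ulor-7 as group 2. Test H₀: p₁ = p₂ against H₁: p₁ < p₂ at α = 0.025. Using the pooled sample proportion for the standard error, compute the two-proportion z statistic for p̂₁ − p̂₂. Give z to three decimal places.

z = 0.582

p̂₁ = 49/63 ≈ 0.77778, p̂₂ = 240/323 ≈ 0.74303.
Pooled p̂ = (49+240)/(63+323) = 289/386 = 0.74870.
SE = √(0.188146 × 0.018969) = 0.05974.
z = (0.77778 − 0.74303)/0.05974 = 0.03475/0.05974 = 0.582.
p-value = P(Z < 0.582) ≈ 0.7196; since p > α = 0.025, fail to reject H₀.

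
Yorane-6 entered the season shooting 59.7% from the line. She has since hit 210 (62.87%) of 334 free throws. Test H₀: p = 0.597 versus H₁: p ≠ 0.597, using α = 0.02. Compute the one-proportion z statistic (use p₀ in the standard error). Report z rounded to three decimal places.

z = 1.183

p̂ = 210/334 ≈ 0.62874.
Standard error under H₀: √(0.597×0.403/334) = 0.02684.
z = (0.62874 − 0.597)/0.02684 = 0.03174/0.02684 = 1.183.
p-value = 2·P(Z > 1.183) ≈ 0.2369; since p > α = 0.02, fail to reject H₀.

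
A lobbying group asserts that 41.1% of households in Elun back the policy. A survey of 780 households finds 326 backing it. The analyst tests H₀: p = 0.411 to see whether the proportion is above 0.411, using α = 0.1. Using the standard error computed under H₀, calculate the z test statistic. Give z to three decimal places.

p̂ = 326/780 = 0.41795.
SE = √(p₀(1−p₀)/n) = √(0.24208/780) = 0.01762.
z = (0.41795 − 0.411)/0.01762 = 0.00695/0.01762 = 0.394.
p-value = P(Z > 0.394) ≈ 0.3466. With α = 0.1, fail to reject H₀.

z = 0.394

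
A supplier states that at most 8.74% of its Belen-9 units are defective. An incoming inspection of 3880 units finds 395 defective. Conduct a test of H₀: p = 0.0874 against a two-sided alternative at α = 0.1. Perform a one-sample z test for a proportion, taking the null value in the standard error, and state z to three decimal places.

z = 3.177

p̂ = 395/3880 ≈ 0.101804.
Under H₀, SE = √(0.0874·0.9126/3880) = √(2.0557e-05) = 0.004534.
z = (0.101804 − 0.0874)/0.004534 = 0.014404/0.004534 = 3.177.
Two-sided p-value ≈ 2·Φ(−3.177) = 0.0015, so at α = 0.1 we reject H₀.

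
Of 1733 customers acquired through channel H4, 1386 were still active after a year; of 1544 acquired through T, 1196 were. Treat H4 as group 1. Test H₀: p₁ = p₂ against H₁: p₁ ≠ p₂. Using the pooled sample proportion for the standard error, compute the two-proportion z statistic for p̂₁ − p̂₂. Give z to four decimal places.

z = 1.7586

p̂₁ = 1386/1733 ≈ 0.799769, p̂₂ = 1196/1544 ≈ 0.774611.
Pooled p̂ = (1386+1196)/(1733+1544) = 2582/3277 = 0.787916.
SE = √(0.167105 × 0.0012247) = 0.014306.
z = (0.799769 − 0.774611)/0.014306 = 0.025158/0.014306 = 1.7586.
Two-sided p-value ≈ 2·Φ(−1.759) = 0.0786.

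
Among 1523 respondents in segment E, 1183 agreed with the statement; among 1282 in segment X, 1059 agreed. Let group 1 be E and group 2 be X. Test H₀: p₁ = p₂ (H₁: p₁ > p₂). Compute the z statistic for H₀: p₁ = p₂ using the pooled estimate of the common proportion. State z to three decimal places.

p̂₁ = 1183/1523 = 0.77676, p̂₂ = 1059/1282 = 0.82605.
Pooled p̂ = (1183+1059)/(1523+1282) = 2242/2805 = 0.79929.
SE = √(0.160427 × 0.00143663) = 0.01518.
z = (0.77676 − 0.82605)/0.01518 = -0.04929/0.01518 = -3.247.

z = -3.247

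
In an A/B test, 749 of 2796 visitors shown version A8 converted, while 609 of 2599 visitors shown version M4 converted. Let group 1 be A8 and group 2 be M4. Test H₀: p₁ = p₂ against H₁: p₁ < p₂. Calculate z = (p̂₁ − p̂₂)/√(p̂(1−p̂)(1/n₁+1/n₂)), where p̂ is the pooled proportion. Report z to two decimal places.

z = 2.84

p̂₁ = 749/2796 = 0.26788, p̂₂ = 609/2599 = 0.23432.
Pooled p̂ = (749+609)/(2796+2599) = 1358/5395 = 0.25171.
SE = √(p̂(1−p̂)(1/n₁+1/n₂)) = √(0.25171·0.74829·0.000742417) = √(0.000139837) = 0.01183.
z = (0.26788 − 0.23432)/0.01183 = 0.03356/0.01183 = 2.84.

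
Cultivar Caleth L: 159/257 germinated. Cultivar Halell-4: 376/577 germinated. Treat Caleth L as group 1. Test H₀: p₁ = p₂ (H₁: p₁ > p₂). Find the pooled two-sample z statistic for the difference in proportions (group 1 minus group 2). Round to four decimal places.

z = -0.9167

p̂₁ = 159/257 = 0.618677, p̂₂ = 376/577 = 0.651646.
Pooled p̂ = (159+376)/(257+577) = 535/834 = 0.641487.
SE = √(p̂(1−p̂)(1/n₁+1/n₂)) = √(0.641487·0.358513·0.00562415) = √(0.00129345) = 0.035965.
z = (0.618677 − 0.651646)/0.035965 = -0.032969/0.035965 = -0.9167.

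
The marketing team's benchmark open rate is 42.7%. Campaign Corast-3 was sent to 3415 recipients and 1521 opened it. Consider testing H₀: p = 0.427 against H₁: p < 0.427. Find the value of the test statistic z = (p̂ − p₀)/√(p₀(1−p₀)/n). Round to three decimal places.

z = 2.172

p̂ = 1521/3415 = 0.445388.
SE = √(p₀(1−p₀)/n) = √(0.24467/3415) = 0.008464.
z = (0.445388 − 0.427)/0.008464 = 0.018388/0.008464 = 2.172.
p-value = P(Z < 2.172) ≈ 0.9851.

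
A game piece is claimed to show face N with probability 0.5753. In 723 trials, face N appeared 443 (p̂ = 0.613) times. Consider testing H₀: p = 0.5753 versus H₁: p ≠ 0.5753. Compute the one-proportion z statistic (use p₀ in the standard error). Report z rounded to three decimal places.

z = 2.036

p̂ = 443/723 ≈ 0.61272.
SE = √(p₀(1−p₀)/n) = √(0.24433/723) = 0.01838.
z = (0.61272 − 0.5753)/0.01838 = 0.03742/0.01838 = 2.036.
p-value = 2·P(Z > 2.036) ≈ 0.0418.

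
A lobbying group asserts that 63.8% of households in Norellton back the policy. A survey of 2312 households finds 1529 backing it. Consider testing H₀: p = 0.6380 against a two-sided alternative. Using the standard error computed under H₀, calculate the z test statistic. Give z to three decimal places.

p̂ = 1529/2312 = 0.661332.
SE = √(p₀(1−p₀)/n) = √(0.23096/2312) = 0.009995.
z = (0.661332 − 0.638)/0.009995 = 0.023332/0.009995 = 2.334.

z = 2.334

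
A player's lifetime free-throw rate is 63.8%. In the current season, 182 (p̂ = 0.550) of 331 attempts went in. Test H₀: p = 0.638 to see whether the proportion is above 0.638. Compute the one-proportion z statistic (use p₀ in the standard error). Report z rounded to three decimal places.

p̂ = 182/331 ≈ 0.549849.
Under H₀, SE = √(0.638·0.362/331) = √(0.000697752) = 0.026415.
z = (0.549849 − 0.638)/0.026415 = -0.088151/0.026415 = -3.337.
p-value = P(Z > -3.337) ≈ 0.9996.

z = -3.337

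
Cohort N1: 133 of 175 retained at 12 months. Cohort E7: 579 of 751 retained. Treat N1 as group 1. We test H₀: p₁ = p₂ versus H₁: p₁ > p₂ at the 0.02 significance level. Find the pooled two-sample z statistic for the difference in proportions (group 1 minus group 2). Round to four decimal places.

z = -0.3101

p̂₁ = 133/175 ≈ 0.760000, p̂₂ = 579/751 ≈ 0.770972.
Pooled p̂ = (133+579)/(175+751) = 712/926 = 0.768898.
SE = √(p̂(1−p̂)(1/n₁+1/n₂)) = √(0.768898·0.231102·0.00704584) = √(0.001252) = 0.035384.
z = (0.760000 − 0.770972)/0.035384 = -0.010972/0.035384 = -0.3101.
p-value = P(Z > -0.310) ≈ 0.6218. With α = 0.02, fail to reject H₀.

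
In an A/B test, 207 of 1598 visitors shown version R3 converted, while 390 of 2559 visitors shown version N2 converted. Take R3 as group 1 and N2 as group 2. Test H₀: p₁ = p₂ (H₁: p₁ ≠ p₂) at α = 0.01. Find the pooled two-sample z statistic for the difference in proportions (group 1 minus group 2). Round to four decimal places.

z = -2.0450

p̂₁ = 207/1598 ≈ 0.1295369, p̂₂ = 390/2559 ≈ 0.1524033.
Pooled p̂ = (207+390)/(1598+2559) = 597/4157 = 0.1436132.
SE = √(0.122988 × 0.00101656) = 0.0111815.
z = (0.1295369 − 0.1524033)/0.0111815 = -0.0228664/0.0111815 = -2.0450.
Two-sided p-value ≈ 2·Φ(−2.045) = 0.0409. With α = 0.01, fail to reject H₀.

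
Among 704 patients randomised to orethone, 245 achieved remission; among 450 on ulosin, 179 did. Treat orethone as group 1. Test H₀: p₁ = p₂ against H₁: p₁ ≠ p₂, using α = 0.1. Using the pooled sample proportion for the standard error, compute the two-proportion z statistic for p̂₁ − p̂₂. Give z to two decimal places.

p̂₁ = 245/704 ≈ 0.3480, p̂₂ = 179/450 ≈ 0.3978.
Pooled p̂ = (245+179)/(704+450) = 424/1154 = 0.3674.
SE = √(0.232422 × 0.00364268) = 0.0291.
z = (0.3480 − 0.3978)/0.0291 = -0.0498/0.0291 = -1.71.
p-value = 2·P(Z > 1.710) ≈ 0.0872; since p < α = 0.1, reject H₀.

z = -1.71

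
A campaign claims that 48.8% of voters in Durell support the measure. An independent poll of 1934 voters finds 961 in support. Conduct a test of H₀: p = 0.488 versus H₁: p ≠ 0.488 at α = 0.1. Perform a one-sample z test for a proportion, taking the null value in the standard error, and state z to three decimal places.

z = 0.783

p̂ = 961/1934 = 0.49690.
Standard error under H₀: √(0.488×0.512/1934) = 0.01137.
z = (0.49690 − 0.488)/0.01137 = 0.00890/0.01137 = 0.783.
Two-sided p-value ≈ 2·Φ(−0.783) = 0.4337, so at α = 0.1 we fail to reject H₀.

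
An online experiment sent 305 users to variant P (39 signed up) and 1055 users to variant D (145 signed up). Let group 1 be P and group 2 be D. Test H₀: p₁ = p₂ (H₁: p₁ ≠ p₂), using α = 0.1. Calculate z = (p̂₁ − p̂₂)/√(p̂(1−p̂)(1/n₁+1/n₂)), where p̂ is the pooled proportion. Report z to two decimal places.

p̂₁ = 39/305 ≈ 0.1279, p̂₂ = 145/1055 ≈ 0.1374.
Pooled p̂ = (39+145)/(305+1055) = 184/1360 = 0.1353.
SE = √(0.11699 × 0.00422656) = 0.0222.
z = (0.1279 − 0.1374)/0.0222 = -0.0095/0.0222 = -0.43.
p-value = 2·P(Z > 0.430) ≈ 0.6669; since p > α = 0.1, fail to reject H₀.

z = -0.43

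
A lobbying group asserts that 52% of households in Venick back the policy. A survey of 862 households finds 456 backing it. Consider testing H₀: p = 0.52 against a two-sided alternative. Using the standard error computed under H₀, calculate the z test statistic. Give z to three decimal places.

z = 0.529

p̂ = 456/862 ≈ 0.52900.
Standard error under H₀: √(0.52×0.48/862) = 0.01702.
z = (0.52900 − 0.52)/0.01702 = 0.00900/0.01702 = 0.529.
Two-sided p-value ≈ 2·Φ(−0.529) = 0.5968.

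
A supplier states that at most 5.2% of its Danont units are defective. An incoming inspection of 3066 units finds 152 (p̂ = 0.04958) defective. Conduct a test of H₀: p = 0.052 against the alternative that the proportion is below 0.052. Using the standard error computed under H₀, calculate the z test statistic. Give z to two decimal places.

z = -0.60

p̂ = 152/3066 = 0.0496.
SE = √(p₀(1−p₀)/n) = √(0.049296/3066) = 0.0040.
z = (0.0496 − 0.052)/0.0040 = -0.0024/0.0040 = -0.60.
p-value = P(Z < -0.605) ≈ 0.2727.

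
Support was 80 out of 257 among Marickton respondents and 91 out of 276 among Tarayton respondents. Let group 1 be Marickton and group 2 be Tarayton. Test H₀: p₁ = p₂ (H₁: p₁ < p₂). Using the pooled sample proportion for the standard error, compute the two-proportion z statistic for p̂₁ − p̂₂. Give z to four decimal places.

z = -0.4554

p̂₁ = 80/257 = 0.311284, p̂₂ = 91/276 = 0.329710.
Pooled p̂ = (80+91)/(257+276) = 171/533 = 0.320826.
SE = √(p̂(1−p̂)(1/n₁+1/n₂)) = √(0.320826·0.679174·0.00751424) = √(0.00163733) = 0.040464.
z = (0.311284 − 0.329710)/0.040464 = -0.018426/0.040464 = -0.4554.
p-value = P(Z < -0.455) ≈ 0.3244.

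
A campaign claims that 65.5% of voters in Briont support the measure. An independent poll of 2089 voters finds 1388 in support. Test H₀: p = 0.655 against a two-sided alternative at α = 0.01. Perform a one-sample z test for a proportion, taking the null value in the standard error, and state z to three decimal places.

z = 0.907

p̂ = 1388/2089 ≈ 0.66443.
SE = √(p₀(1−p₀)/n) = √(0.22597/2089) = 0.01040.
z = (0.66443 − 0.655)/0.01040 = 0.00943/0.01040 = 0.907.
p-value = 2·P(Z > 0.907) ≈ 0.3644, so at α = 0.01 we fail to reject H₀.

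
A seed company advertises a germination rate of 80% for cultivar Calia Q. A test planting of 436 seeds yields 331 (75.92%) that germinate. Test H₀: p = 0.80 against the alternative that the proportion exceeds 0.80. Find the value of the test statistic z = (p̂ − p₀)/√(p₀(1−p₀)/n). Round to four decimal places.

p̂ = 331/436 = 0.7591743.
SE = √(p₀(1−p₀)/n) = √(0.16/436) = 0.0191565.
z = (0.7591743 − 0.8)/0.0191565 = -0.0408257/0.0191565 = -2.1312.
p-value = P(Z > -2.131) ≈ 0.9835.

z = -2.1312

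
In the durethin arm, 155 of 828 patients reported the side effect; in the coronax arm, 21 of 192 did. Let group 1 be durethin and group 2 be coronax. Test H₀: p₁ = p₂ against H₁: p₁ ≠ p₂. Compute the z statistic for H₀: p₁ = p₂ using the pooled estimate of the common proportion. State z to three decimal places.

z = 2.571

p̂₁ = 155/828 = 0.18720, p̂₂ = 21/192 = 0.10938.
Pooled p̂ = (155+21)/(828+192) = 176/1020 = 0.17255.
SE = √(0.142776 × 0.00641606) = 0.03027.
z = (0.18720 − 0.10938)/0.03027 = 0.07782/0.03027 = 2.571.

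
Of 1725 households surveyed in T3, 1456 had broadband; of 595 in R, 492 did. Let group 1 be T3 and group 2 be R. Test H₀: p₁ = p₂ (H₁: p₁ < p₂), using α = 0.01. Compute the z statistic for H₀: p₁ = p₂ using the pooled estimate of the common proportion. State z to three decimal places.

z = 0.984

p̂₁ = 1456/1725 = 0.844058, p̂₂ = 492/595 = 0.826891.
Pooled p̂ = (1456+492)/(1725+595) = 1948/2320 = 0.839655.
SE = √(0.134634 × 0.00226038) = 0.017445.
z = (0.844058 − 0.826891)/0.017445 = 0.017167/0.017445 = 0.984.
p-value = P(Z < 0.984) ≈ 0.8375. With α = 0.01, fail to reject H₀.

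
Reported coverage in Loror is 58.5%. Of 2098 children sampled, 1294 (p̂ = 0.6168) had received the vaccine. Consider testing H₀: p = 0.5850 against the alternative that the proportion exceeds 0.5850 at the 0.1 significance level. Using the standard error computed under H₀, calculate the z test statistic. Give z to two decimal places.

z = 2.95

p̂ = 1294/2098 ≈ 0.61678.
Standard error under H₀: √(0.585×0.415/2098) = 0.01076.
z = (0.61678 − 0.585)/0.01076 = 0.03178/0.01076 = 2.95.
p-value = P(Z > 2.954) ≈ 0.0016, so at α = 0.1 we reject H₀.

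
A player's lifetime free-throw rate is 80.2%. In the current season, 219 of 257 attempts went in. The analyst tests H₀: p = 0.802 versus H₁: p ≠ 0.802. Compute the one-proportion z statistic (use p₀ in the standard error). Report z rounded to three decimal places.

p̂ = 219/257 = 0.85214.
Standard error under H₀: √(0.802×0.198/257) = 0.02486.
z = (0.85214 − 0.802)/0.02486 = 0.05014/0.02486 = 2.017.
p-value = 2·P(Z > 2.017) ≈ 0.0437.

z = 2.017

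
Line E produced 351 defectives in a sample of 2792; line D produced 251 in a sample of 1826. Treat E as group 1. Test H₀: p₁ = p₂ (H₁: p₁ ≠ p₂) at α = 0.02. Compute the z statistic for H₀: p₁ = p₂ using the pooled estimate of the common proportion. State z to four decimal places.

z = -1.1588

p̂₁ = 351/2792 = 0.125716, p̂₂ = 251/1826 = 0.137459.
Pooled p̂ = (351+251)/(2792+1826) = 602/4618 = 0.130359.
SE = √(0.113366 × 0.000905811) = 0.010134.
z = (0.125716 − 0.137459)/0.010134 = -0.011743/0.010134 = -1.1588.
Two-sided p-value ≈ 2·Φ(−1.159) = 0.2465; since p > α = 0.02, fail to reject H₀.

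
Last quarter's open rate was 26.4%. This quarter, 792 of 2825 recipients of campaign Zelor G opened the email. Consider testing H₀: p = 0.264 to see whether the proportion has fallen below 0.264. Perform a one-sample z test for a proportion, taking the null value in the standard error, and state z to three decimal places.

z = 1.972

p̂ = 792/2825 = 0.28035.
SE = √(p₀(1−p₀)/n) = √(0.1943/2825) = 0.00829.
z = (0.28035 − 0.264)/0.00829 = 0.01635/0.00829 = 1.972.
p-value = P(Z < 1.972) ≈ 0.9757.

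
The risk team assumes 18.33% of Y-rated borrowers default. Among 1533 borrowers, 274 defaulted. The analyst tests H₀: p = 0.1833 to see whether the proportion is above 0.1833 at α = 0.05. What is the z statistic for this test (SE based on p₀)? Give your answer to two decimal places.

z = -0.46

p̂ = 274/1533 ≈ 0.1787.
Standard error under H₀: √(0.1833×0.8167/1533) = 0.0099.
z = (0.1787 − 0.1833)/0.0099 = -0.0046/0.0099 = -0.46.
p-value = P(Z > -0.462) ≈ 0.6780; since p > α = 0.05, fail to reject H₀.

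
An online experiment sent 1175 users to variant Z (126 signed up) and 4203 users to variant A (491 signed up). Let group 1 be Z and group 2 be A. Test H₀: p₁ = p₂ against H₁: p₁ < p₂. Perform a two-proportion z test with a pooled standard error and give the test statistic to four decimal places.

p̂₁ = 126/1175 ≈ 0.107234, p̂₂ = 491/4203 ≈ 0.116821.
Pooled p̂ = (126+491)/(1175+4203) = 617/5378 = 0.114727.
SE = √(p̂(1−p̂)(1/n₁+1/n₂)) = √(0.114727·0.885273·0.00108899) = √(0.000110603) = 0.010517.
z = (0.107234 − 0.116821)/0.010517 = -0.009587/0.010517 = -0.9116.
p-value = P(Z < -0.912) ≈ 0.1810.

z = -0.9116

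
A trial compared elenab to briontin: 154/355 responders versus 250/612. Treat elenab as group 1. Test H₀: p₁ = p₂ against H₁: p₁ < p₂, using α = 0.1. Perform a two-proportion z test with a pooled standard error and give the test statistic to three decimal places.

p̂₁ = 154/355 ≈ 0.43380, p̂₂ = 250/612 ≈ 0.40850.
Pooled p̂ = (154+250)/(355+612) = 404/967 = 0.41779.
SE = √(p̂(1−p̂)(1/n₁+1/n₂)) = √(0.41779·0.58221·0.00445089) = √(0.00108264) = 0.03290.
z = (0.43380 − 0.40850)/0.03290 = 0.02530/0.03290 = 0.769.
p-value = P(Z < 0.769) ≈ 0.7791, so at α = 0.1 we fail to reject H₀.

z = 0.769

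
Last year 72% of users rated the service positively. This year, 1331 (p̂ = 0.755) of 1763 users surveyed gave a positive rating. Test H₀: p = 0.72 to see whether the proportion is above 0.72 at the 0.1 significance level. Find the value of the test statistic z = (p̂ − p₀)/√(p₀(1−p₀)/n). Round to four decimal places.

z = 3.2696

p̂ = 1331/1763 ≈ 0.7549631.
Standard error under H₀: √(0.72×0.28/1763) = 0.0106935.
z = (0.7549631 − 0.72)/0.0106935 = 0.0349631/0.0106935 = 3.2696.
p-value = P(Z > 3.270) ≈ 0.0005; since p < α = 0.1, reject H₀.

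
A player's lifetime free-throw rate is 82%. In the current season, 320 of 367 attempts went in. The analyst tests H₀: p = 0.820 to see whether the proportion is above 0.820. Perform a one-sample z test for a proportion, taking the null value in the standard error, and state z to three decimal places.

z = 2.590

p̂ = 320/367 ≈ 0.87193.
Under H₀, SE = √(0.82·0.18/367) = √(0.00040218) = 0.02005.
z = (0.87193 − 0.82)/0.02005 = 0.05193/0.02005 = 2.590.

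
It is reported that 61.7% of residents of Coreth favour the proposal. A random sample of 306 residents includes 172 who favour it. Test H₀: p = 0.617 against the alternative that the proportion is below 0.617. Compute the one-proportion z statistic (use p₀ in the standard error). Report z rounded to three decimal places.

p̂ = 172/306 = 0.56209.
Under H₀, SE = √(0.617·0.383/306) = √(0.000772258) = 0.02779.
z = (0.56209 − 0.617)/0.02779 = -0.05491/0.02779 = -1.976.
p-value = P(Z < -1.976) ≈ 0.0241.

z = -1.976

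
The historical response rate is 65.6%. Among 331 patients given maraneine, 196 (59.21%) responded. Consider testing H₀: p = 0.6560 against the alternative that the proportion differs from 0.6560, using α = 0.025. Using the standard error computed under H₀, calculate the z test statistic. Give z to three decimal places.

z = -2.446

p̂ = 196/331 = 0.592145.
SE = √(p₀(1−p₀)/n) = √(0.22566/331) = 0.026111.
z = (0.592145 − 0.656)/0.026111 = -0.063855/0.026111 = -2.446.
p-value = 2·P(Z > 2.446) ≈ 0.0145, so at α = 0.025 we reject H₀.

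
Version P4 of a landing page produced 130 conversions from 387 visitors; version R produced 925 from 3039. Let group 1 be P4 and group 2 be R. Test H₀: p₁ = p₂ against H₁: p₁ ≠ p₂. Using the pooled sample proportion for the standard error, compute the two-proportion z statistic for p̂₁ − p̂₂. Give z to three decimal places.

z = 1.266

p̂₁ = 130/387 = 0.33592, p̂₂ = 925/3039 = 0.30438.
Pooled p̂ = (130+925)/(387+3039) = 1055/3426 = 0.30794.
SE = √(p̂(1−p̂)(1/n₁+1/n₂)) = √(0.30794·0.69206·0.00291303) = √(0.000620805) = 0.02492.
z = (0.33592 − 0.30438)/0.02492 = 0.03154/0.02492 = 1.266.
Two-sided p-value ≈ 2·Φ(−1.266) = 0.2056.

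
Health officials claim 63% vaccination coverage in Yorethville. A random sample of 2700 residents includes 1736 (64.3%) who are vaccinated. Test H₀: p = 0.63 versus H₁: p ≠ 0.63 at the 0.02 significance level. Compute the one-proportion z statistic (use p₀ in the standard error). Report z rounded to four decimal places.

p̂ = 1736/2700 = 0.642963.
Standard error under H₀: √(0.63×0.37/2700) = 0.009292.
z = (0.642963 − 0.63)/0.009292 = 0.012963/0.009292 = 1.3951.
Two-sided p-value ≈ 2·Φ(−1.395) = 0.1630. With α = 0.02, fail to reject H₀.

z = 1.3951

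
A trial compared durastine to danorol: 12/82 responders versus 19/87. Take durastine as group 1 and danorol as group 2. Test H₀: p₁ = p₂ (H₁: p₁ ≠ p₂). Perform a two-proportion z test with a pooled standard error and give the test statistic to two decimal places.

z = -1.21

p̂₁ = 12/82 ≈ 0.1463, p̂₂ = 19/87 ≈ 0.2184.
Pooled p̂ = (12+19)/(82+87) = 31/169 = 0.1834.
SE = √(0.149785 × 0.0236894) = 0.0596.
z = (0.1463 − 0.2184)/0.0596 = -0.0721/0.0596 = -1.21.
Two-sided p-value ≈ 2·Φ(−1.210) = 0.2265.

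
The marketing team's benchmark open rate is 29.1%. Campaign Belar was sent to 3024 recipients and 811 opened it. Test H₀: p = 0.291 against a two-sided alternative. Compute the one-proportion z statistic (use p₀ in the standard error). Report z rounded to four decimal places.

p̂ = 811/3024 = 0.2681878.
Under H₀, SE = √(0.291·0.709/3024) = √(6.82272e-05) = 0.0082600.
z = (0.2681878 − 0.291)/0.0082600 = -0.0228122/0.0082600 = -2.7618.
p-value = 2·P(Z > 2.762) ≈ 0.0057.

z = -2.7618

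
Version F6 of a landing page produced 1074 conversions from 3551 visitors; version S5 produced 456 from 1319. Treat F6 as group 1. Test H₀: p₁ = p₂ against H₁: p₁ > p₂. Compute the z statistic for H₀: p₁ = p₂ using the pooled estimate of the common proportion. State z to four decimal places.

z = -2.8906

p̂₁ = 1074/3551 = 0.302450, p̂₂ = 456/1319 = 0.345716.
Pooled p̂ = (1074+456)/(3551+1319) = 1530/4870 = 0.314168.
SE = √(p̂(1−p̂)(1/n₁+1/n₂)) = √(0.314168·0.685832·0.00103976) = √(0.000224034) = 0.014968.
z = (0.302450 − 0.345716)/0.014968 = -0.043266/0.014968 = -2.8906.
p-value = P(Z > -2.891) ≈ 0.9981.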